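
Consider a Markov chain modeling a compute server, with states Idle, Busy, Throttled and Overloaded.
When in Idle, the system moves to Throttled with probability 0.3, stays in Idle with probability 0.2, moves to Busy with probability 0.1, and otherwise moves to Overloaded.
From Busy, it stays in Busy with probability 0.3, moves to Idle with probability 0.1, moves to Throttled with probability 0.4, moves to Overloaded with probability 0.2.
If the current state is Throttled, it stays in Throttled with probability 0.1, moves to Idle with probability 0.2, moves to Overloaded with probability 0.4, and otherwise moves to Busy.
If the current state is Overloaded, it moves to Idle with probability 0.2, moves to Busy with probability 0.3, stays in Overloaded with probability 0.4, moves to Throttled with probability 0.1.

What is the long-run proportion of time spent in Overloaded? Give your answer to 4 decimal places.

0.3469

Let the stationary distribution be π with π = πP and π_1 + π_2 + π_3 + π_4 = 1.
π_1 = 0.2·π_1 + 0.1·π_2 + 0.2·π_3 + 0.2·π_4
π_2 = 0.1·π_1 + 0.3·π_2 + 0.3·π_3 + 0.3·π_4
π_3 = 0.3·π_1 + 0.4·π_2 + 0.1·π_3 + 0.1·π_4
Solving with the normalization constraint gives π = (0.1735, 0.2653, 0.2143, 0.3469).
So the stationary probability of Overloaded is 0.3469.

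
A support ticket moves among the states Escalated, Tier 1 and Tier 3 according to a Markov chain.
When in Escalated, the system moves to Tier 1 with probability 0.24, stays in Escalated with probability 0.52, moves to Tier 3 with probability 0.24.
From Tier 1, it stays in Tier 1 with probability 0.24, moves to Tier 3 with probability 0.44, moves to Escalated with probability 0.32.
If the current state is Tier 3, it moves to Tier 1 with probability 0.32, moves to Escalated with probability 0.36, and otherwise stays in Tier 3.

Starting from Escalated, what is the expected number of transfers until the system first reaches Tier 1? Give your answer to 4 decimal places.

3.8333

Let t(s) be the expected number of transfers to first reach Tier 1 from state s, with t(Tier 1) = 0. Conditioning on the first transfer:
t(Escalated) = 1 + 0.52·t(Escalated) + 0.24·t(Tier 3)
t(Tier 3) = 1 + 0.36·t(Escalated) + 0.32·t(Tier 3)
Solving: t(Escalated) = 3.8333, t(Tier 3) = 3.5000.
Expected transfers from Escalated to Tier 1: 3.8333.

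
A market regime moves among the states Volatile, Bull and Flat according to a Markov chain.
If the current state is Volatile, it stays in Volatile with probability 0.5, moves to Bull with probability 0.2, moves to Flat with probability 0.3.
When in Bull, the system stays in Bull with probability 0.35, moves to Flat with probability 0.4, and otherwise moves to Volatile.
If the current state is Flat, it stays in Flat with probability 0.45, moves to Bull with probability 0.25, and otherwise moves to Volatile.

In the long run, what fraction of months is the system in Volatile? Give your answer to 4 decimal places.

Let the stationary distribution be π with π = πP and π_1 + π_2 + π_3 = 1.
π_1 = 0.5·π_1 + 0.25·π_2 + 0.3·π_3
π_2 = 0.2·π_1 + 0.35·π_2 + 0.25·π_3
Solving with the normalization constraint gives π = (0.3589, 0.2578, 0.3833).
So the stationary probability of Volatile is 0.3589.

0.3589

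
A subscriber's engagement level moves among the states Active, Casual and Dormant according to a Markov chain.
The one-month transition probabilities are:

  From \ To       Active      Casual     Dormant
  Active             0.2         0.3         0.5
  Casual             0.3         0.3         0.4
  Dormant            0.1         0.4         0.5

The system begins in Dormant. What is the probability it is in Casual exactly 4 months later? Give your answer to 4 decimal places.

0.3465

Propagate the distribution vector 4 months from Dormant.
After 0 months: (0.0000, 0.0000, 1.0000)
After 1 month: (0.1000, 0.4000, 0.5000)
After 2 months: (0.1900, 0.3500, 0.4600)
After 3 months: (0.1890, 0.3460, 0.4650)
After 4 months: (0.1881, 0.3465, 0.4654)
P(in Casual after 4 months) = 0.3465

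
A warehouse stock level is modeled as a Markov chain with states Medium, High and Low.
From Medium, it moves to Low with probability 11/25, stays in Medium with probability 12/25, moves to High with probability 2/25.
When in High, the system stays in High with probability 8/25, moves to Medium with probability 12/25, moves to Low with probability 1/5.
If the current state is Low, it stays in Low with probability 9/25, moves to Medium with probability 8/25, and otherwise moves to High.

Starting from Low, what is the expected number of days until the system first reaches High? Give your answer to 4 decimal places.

4.3750

Let t(s) be the expected number of days to first reach High from state s, with t(High) = 0. Conditioning on the first day:
t(Medium) = 1 + 0.48·t(Medium) + 0.44·t(Low)
t(Low) = 1 + 0.32·t(Medium) + 0.36·t(Low)
Solving: t(Medium) = 5.6250, t(Low) = 4.3750.
Expected days from Low to High: 4.3750.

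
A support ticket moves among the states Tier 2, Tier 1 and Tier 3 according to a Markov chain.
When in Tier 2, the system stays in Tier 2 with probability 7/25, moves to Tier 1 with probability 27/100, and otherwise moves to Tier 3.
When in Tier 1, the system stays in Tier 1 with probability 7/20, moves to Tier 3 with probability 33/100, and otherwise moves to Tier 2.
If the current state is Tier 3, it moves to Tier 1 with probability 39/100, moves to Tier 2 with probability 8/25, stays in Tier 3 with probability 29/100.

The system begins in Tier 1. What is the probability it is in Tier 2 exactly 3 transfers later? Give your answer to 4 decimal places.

0.3077

Propagate the distribution vector 3 transfers from Tier 1.
After 0 transfers: (0.0000, 1.0000, 0.0000)
After 1 transfer: (0.3200, 0.3500, 0.3300)
After 2 transfers: (0.3072, 0.3376, 0.3552)
After 3 transfers: (0.3077, 0.3396, 0.3527)
P(in Tier 2 after 3 transfers) = 0.3077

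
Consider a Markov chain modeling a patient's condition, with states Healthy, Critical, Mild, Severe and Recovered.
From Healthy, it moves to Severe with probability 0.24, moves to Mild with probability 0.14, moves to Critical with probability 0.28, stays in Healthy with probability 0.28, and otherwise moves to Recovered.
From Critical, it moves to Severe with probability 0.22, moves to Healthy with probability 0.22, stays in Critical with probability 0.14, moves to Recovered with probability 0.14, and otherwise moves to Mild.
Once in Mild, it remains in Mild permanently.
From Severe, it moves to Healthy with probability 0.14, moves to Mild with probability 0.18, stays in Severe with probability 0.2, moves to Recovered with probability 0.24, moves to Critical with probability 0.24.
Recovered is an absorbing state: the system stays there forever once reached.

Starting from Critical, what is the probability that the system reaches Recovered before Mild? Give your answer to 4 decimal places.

0.3885

Let h(s) be the probability of absorption at Recovered starting from transient state s. Then h(Recovered) = 1 and h(Mild) = 0. By first-step analysis:
h(Healthy) = 0.28·h(Healthy) + 0.28·h(Critical) + 0.14·0 + 0.24·h(Severe) + 0.06·1
h(Critical) = 0.22·h(Healthy) + 0.14·h(Critical) + 0.28·0 + 0.22·h(Severe) + 0.14·1
h(Severe) = 0.14·h(Healthy) + 0.24·h(Critical) + 0.18·0 + 0.2·h(Severe) + 0.24·1
Solving: h(Healthy) = 0.3964, h(Critical) = 0.3885, h(Severe) = 0.4859.
Starting from Critical, the probability is 0.3885.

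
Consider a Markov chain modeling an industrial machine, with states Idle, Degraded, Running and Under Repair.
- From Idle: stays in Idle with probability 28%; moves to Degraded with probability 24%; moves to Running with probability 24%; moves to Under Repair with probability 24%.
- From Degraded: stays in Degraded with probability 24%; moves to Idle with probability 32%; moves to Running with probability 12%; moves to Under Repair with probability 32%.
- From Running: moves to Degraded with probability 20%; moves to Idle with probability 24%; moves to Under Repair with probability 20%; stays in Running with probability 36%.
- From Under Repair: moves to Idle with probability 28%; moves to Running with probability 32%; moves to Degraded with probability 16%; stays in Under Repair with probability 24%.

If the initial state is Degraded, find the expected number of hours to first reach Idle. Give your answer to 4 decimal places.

3.4384

Let t(s) be the expected number of hours to first reach Idle from state s, with t(Idle) = 0. Conditioning on the first hour:
t(Degraded) = 1 + 0.24·t(Degraded) + 0.12·t(Running) + 0.32·t(Under Repair)
t(Running) = 1 + 0.2·t(Degraded) + 0.36·t(Running) + 0.2·t(Under Repair)
t(Under Repair) = 1 + 0.16·t(Degraded) + 0.32·t(Running) + 0.24·t(Under Repair)
Solving: t(Degraded) = 3.4384, t(Running) = 3.7705, t(Under Repair) = 3.6272.
Expected hours from Degraded to Idle: 3.4384.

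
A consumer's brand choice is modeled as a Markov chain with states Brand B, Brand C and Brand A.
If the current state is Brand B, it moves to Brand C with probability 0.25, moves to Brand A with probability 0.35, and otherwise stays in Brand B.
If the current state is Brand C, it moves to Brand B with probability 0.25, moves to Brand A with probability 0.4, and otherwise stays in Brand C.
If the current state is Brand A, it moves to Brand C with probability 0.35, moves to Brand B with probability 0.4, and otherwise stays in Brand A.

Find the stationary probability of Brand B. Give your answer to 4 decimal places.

0.3528

Let the stationary distribution be π with π = πP and π_1 + π_2 + π_3 = 1.
π_1 = 0.4·π_1 + 0.25·π_2 + 0.4·π_3
π_2 = 0.25·π_1 + 0.35·π_2 + 0.35·π_3
Solving with the normalization constraint gives π = (0.3528, 0.3147, 0.3325).
So the stationary probability of Brand B is 0.3528.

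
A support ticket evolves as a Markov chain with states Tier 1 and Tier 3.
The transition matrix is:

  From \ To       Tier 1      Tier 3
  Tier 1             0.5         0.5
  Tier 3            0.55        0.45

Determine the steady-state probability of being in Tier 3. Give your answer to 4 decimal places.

Let the stationary distribution be π with π = πP and π_1 + π_2 = 1.
π_1 = 0.5·π_1 + 0.55·π_2
Solving with the normalization constraint gives π = (0.5238, 0.4762).
So the stationary probability of Tier 3 is 0.4762.

0.4762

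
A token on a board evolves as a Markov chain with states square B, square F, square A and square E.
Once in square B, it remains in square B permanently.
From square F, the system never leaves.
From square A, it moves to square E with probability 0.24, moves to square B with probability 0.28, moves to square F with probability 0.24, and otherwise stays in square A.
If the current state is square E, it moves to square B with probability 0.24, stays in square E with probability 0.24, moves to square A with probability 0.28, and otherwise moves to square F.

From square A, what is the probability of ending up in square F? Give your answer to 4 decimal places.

0.4702

Let h(s) be the probability of absorption at square F starting from transient state s. Then h(square F) = 1 and h(square B) = 0. By first-step analysis:
h(square A) = 0.28·0 + 0.24·1 + 0.24·h(square A) + 0.24·h(square E)
h(square E) = 0.24·0 + 0.24·1 + 0.28·h(square A) + 0.24·h(square E)
Solving: h(square A) = 0.4702, h(square E) = 0.4890.
Starting from square A, the probability is 0.4702.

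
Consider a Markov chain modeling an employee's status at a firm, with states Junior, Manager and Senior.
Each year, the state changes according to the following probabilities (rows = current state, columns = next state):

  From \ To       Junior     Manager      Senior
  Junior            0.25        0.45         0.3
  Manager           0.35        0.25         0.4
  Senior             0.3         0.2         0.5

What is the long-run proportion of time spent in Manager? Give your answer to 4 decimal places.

Let the stationary distribution be π with π = πP and π_1 + π_2 + π_3 = 1.
π_1 = 0.25·π_1 + 0.35·π_2 + 0.3·π_3
π_2 = 0.45·π_1 + 0.25·π_2 + 0.2·π_3
Solving with the normalization constraint gives π = (0.2995, 0.2893, 0.4112).
So the stationary probability of Manager is 0.2893.

0.2893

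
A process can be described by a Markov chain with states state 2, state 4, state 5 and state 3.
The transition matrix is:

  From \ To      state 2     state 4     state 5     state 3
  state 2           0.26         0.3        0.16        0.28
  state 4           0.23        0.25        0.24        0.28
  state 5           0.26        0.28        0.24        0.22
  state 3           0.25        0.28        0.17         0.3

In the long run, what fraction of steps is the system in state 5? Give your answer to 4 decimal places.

Let the stationary distribution be π with π = πP and π_1 + π_2 + π_3 + π_4 = 1.
π_1 = 0.26·π_1 + 0.23·π_2 + 0.26·π_3 + 0.25·π_4
π_2 = 0.3·π_1 + 0.25·π_2 + 0.28·π_3 + 0.28·π_4
π_3 = 0.16·π_1 + 0.24·π_2 + 0.24·π_3 + 0.17·π_4
Solving with the normalization constraint gives π = (0.2490, 0.2767, 0.2009, 0.2734).
So the stationary probability of state 5 is 0.2009.

0.2009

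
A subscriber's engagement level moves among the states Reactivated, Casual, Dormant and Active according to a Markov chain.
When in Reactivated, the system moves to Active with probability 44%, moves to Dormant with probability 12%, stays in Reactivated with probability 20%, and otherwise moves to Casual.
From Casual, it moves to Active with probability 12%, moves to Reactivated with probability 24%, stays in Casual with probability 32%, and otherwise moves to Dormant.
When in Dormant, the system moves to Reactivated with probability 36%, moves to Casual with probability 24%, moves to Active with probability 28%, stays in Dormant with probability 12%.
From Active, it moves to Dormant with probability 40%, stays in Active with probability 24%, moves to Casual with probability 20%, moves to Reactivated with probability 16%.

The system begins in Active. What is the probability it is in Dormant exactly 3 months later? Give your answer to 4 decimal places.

0.2432

Propagate the distribution vector 3 months from Active.
After 0 months: (0.0000, 0.0000, 0.0000, 1.0000)
After 1 month: (0.1600, 0.2000, 0.4000, 0.2400)
After 2 months: (0.2624, 0.2464, 0.2272, 0.2640)
After 3 months: (0.2356, 0.2492, 0.2432, 0.2720)
P(in Dormant after 3 months) = 0.2432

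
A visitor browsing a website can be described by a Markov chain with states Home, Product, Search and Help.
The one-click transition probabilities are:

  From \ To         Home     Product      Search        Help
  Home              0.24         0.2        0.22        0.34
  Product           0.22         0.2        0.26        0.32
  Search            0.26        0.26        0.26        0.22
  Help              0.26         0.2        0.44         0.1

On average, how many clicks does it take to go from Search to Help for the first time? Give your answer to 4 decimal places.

3.6679

Let t(s) be the expected number of clicks to first reach Help from state s, with t(Help) = 0. Conditioning on the first click:
t(Home) = 1 + 0.24·t(Home) + 0.2·t(Product) + 0.22·t(Search)
t(Product) = 1 + 0.22·t(Home) + 0.2·t(Product) + 0.26·t(Search)
t(Search) = 1 + 0.26·t(Home) + 0.26·t(Product) + 0.26·t(Search)
Solving: t(Home) = 3.2558, t(Product) = 3.3374, t(Search) = 3.6679.
Expected clicks from Search to Help: 3.6679.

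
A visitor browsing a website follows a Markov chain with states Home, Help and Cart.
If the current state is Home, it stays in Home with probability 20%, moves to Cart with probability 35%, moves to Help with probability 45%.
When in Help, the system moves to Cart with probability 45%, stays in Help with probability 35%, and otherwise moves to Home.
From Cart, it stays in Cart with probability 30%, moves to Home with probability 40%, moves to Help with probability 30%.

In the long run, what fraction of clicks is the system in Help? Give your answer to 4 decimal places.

Let the stationary distribution be π with π = πP and π_1 + π_2 + π_3 = 1.
π_1 = 0.2·π_1 + 0.2·π_2 + 0.4·π_3
π_2 = 0.45·π_1 + 0.35·π_2 + 0.3·π_3
Solving with the normalization constraint gives π = (0.2735, 0.3590, 0.3675).
So the stationary probability of Help is 0.3590.

0.3590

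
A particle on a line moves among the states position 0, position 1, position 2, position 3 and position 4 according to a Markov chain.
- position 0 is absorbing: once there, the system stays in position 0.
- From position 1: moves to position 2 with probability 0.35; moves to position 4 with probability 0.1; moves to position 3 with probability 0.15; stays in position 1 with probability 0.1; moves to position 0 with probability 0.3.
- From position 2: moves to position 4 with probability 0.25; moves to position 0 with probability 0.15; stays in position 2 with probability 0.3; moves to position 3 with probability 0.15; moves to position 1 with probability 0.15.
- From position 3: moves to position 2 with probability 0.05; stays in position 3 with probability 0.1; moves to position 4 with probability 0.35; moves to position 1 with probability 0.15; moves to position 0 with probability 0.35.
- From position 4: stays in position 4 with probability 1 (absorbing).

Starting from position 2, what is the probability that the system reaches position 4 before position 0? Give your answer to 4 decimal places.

Let h(s) be the probability of absorption at position 4 starting from transient state s. Then h(position 4) = 1 and h(position 0) = 0. By first-step analysis:
h(position 1) = 0.3·0 + 0.1·h(position 1) + 0.35·h(position 2) + 0.15·h(position 3) + 0.1·1
h(position 2) = 0.15·0 + 0.15·h(position 1) + 0.3·h(position 2) + 0.15·h(position 3) + 0.25·1
h(position 3) = 0.35·0 + 0.15·h(position 1) + 0.05·h(position 2) + 0.1·h(position 3) + 0.35·1
Solving: h(position 1) = 0.4055, h(position 2) = 0.5484, h(position 3) = 0.4869.
Starting from position 2, the probability is 0.5484.

0.5484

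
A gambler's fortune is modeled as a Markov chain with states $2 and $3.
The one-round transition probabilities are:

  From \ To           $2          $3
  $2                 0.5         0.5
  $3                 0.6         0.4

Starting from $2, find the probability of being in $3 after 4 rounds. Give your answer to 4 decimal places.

Propagate the distribution vector 4 rounds from $2.
After 0 rounds: (1.0000, 0.0000)
After 1 round: (0.5000, 0.5000)
After 2 rounds: (0.5500, 0.4500)
After 3 rounds: (0.5450, 0.4550)
After 4 rounds: (0.5455, 0.4545)
P(in $3 after 4 rounds) = 0.4545

0.4545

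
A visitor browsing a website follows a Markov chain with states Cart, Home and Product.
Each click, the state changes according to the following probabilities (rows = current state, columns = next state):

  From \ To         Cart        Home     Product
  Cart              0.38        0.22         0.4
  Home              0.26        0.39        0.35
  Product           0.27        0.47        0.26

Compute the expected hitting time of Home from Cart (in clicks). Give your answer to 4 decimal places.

Let t(s) be the expected number of clicks to first reach Home from state s, with t(Home) = 0. Conditioning on the first click:
t(Cart) = 1 + 0.38·t(Cart) + 0.4·t(Product)
t(Product) = 1 + 0.27·t(Cart) + 0.26·t(Product)
Solving: t(Cart) = 3.2497, t(Product) = 2.5371.
Expected clicks from Cart to Home: 3.2497.

3.2497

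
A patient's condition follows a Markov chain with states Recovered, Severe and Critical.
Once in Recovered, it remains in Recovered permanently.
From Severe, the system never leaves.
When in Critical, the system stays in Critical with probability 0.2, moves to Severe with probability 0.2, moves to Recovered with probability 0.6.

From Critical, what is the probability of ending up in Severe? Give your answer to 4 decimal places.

Let h(s) be the probability of absorption at Severe starting from transient state s. Then h(Severe) = 1 and h(Recovered) = 0. By first-step analysis:
h(Critical) = 0.6·0 + 0.2·1 + 0.2·h(Critical)
Solving: h(Critical) = 0.2500.
Starting from Critical, the probability is 0.2500.

0.2500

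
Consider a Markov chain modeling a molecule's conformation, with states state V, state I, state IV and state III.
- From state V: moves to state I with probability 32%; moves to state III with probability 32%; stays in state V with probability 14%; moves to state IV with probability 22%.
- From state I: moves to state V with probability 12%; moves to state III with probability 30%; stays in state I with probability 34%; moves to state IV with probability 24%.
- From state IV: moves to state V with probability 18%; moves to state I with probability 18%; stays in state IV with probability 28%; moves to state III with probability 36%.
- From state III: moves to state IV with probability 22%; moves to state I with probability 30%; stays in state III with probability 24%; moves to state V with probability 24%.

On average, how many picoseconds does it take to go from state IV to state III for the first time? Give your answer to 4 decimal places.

2.9483

Let t(s) be the expected number of picoseconds to first reach state III from state s, with t(state III) = 0. Conditioning on the first picosecond:
t(state V) = 1 + 0.14·t(state V) + 0.32·t(state I) + 0.22·t(state IV)
t(state I) = 1 + 0.12·t(state V) + 0.34·t(state I) + 0.24·t(state IV)
t(state IV) = 1 + 0.18·t(state V) + 0.18·t(state I) + 0.28·t(state IV)
Solving: t(state V) = 3.0886, t(state I) = 3.1488, t(state IV) = 2.9483.
Expected picoseconds from state IV to state III: 2.9483.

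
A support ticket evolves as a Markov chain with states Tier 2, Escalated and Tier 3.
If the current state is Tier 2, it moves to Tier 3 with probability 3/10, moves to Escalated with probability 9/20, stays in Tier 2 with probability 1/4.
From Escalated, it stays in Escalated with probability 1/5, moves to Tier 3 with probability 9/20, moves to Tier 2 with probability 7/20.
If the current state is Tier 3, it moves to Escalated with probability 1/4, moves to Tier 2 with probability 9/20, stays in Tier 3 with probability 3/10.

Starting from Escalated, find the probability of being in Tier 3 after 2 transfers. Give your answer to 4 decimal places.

Sum over the intermediate state after 1 transfer:
P = P(Escalated→Tier 2)·P(Tier 2→Tier 3) + P(Escalated→Escalated)·P(Escalated→Tier 3) + P(Escalated→Tier 3)·P(Tier 3→Tier 3)
  = 0.35×0.3 + 0.2×0.45 + 0.45×0.3
  = 0.1050 + 0.0900 + 0.1350 = 0.3300

0.3300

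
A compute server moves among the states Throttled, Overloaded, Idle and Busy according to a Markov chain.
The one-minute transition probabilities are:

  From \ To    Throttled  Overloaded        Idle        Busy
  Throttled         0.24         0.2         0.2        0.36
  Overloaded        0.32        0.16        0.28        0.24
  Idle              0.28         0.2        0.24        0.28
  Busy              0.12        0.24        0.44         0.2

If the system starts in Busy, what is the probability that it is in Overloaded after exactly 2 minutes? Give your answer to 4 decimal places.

Propagate the distribution vector 2 minutes from Busy.
After 0 minutes: (0.0000, 0.0000, 0.0000, 1.0000)
After 1 minute: (0.1200, 0.2400, 0.4400, 0.2000)
After 2 minutes: (0.2528, 0.1984, 0.2848, 0.2640)
P(in Overloaded after 2 minutes) = 0.1984

0.1984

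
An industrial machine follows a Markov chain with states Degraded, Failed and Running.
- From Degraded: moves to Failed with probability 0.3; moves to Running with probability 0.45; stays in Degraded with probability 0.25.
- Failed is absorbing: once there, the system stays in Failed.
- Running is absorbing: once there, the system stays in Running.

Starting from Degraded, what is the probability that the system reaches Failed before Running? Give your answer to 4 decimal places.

Let h(s) be the probability of absorption at Failed starting from transient state s. Then h(Failed) = 1 and h(Running) = 0. By first-step analysis:
h(Degraded) = 0.25·h(Degraded) + 0.3·1 + 0.45·0
Solving: h(Degraded) = 0.4000.
Starting from Degraded, the probability is 0.4000.

0.4000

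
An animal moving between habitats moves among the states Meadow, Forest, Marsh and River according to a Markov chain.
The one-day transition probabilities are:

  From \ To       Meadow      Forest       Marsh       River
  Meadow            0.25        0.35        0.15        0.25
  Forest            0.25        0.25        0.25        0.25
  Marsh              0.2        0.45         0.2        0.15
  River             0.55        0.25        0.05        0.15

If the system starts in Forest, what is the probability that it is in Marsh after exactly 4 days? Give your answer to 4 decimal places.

Propagate the distribution vector 4 days from Forest.
After 0 days: (0.0000, 1.0000, 0.0000, 0.0000)
After 1 day: (0.2500, 0.2500, 0.2500, 0.2500)
After 2 days: (0.3125, 0.3250, 0.1625, 0.2000)
After 3 days: (0.3019, 0.3138, 0.1706, 0.2138)
After 4 days: (0.3056, 0.3143, 0.1685, 0.2116)
P(in Marsh after 4 days) = 0.1685

0.1685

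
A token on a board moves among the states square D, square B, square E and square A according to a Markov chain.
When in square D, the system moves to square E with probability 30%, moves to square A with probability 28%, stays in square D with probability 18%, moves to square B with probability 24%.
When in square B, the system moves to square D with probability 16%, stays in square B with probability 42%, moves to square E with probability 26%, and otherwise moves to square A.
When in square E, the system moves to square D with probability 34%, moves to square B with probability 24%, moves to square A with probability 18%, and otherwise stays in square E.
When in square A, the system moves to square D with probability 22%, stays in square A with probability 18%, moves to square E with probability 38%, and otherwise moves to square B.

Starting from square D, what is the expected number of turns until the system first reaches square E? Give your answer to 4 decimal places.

3.2641

Let t(s) be the expected number of turns to first reach square E from state s, with t(square E) = 0. Conditioning on the first turn:
t(square D) = 1 + 0.18·t(square D) + 0.24·t(square B) + 0.28·t(square A)
t(square B) = 1 + 0.16·t(square D) + 0.42·t(square B) + 0.16·t(square A)
t(square A) = 1 + 0.22·t(square D) + 0.22·t(square B) + 0.18·t(square A)
Solving: t(square D) = 3.2641, t(square B) = 3.4585, t(square A) = 3.0231.
Expected turns from square D to square E: 3.2641.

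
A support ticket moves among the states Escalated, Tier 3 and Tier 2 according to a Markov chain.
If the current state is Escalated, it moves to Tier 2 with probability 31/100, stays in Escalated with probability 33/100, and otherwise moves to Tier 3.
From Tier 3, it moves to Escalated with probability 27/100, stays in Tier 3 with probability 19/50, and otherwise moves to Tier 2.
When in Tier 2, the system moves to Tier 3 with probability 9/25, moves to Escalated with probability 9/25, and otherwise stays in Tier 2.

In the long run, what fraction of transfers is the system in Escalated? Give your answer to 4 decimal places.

0.3174

Let the stationary distribution be π with π = πP and π_1 + π_2 + π_3 = 1.
π_1 = 0.33·π_1 + 0.27·π_2 + 0.36·π_3
π_2 = 0.36·π_1 + 0.38·π_2 + 0.36·π_3
Solving with the normalization constraint gives π = (0.3174, 0.3673, 0.3152).
So the stationary probability of Escalated is 0.3174.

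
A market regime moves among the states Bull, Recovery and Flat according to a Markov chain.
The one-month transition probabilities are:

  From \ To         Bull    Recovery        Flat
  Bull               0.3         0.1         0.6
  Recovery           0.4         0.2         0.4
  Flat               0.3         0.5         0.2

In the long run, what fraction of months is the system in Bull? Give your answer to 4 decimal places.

0.3284

Let the stationary distribution be π with π = πP and π_1 + π_2 + π_3 = 1.
π_1 = 0.3·π_1 + 0.4·π_2 + 0.3·π_3
π_2 = 0.1·π_1 + 0.2·π_2 + 0.5·π_3
Solving with the normalization constraint gives π = (0.3284, 0.2836, 0.3881).
So the stationary probability of Bull is 0.3284.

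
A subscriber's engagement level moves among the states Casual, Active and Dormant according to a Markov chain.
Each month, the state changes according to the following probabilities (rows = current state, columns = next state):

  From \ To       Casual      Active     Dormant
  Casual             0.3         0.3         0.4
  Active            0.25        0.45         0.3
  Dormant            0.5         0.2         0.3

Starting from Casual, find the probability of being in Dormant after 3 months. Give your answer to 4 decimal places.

0.3365

Propagate the distribution vector 3 months from Casual.
After 0 months: (1.0000, 0.0000, 0.0000)
After 1 month: (0.3000, 0.3000, 0.4000)
After 2 months: (0.3650, 0.3050, 0.3300)
After 3 months: (0.3508, 0.3128, 0.3365)
P(in Dormant after 3 months) = 0.3365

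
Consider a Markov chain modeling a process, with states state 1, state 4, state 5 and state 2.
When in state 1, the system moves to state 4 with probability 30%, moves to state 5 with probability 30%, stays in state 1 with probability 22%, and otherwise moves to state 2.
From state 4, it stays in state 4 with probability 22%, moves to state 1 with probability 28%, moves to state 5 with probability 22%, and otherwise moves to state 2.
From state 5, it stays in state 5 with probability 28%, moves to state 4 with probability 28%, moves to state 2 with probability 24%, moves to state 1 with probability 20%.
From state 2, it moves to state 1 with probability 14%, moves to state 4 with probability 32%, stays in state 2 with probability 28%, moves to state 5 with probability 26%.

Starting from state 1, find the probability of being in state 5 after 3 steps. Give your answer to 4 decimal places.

0.2630

Propagate the distribution vector 3 steps from state 1.
After 0 steps: (1.0000, 0.0000, 0.0000, 0.0000)
After 1 step: (0.2200, 0.3000, 0.3000, 0.1800)
After 2 steps: (0.2176, 0.2736, 0.2628, 0.2460)
After 3 steps: (0.2115, 0.2778, 0.2630, 0.2477)
P(in state 5 after 3 steps) = 0.2630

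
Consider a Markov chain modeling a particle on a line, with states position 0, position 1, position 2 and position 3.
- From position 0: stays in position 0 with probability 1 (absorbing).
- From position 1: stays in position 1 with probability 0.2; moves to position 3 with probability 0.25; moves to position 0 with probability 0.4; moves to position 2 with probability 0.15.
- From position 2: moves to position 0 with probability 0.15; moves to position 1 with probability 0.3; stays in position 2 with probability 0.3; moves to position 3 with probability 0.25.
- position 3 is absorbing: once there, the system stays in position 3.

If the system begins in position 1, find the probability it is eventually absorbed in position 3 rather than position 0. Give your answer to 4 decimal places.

0.4126

Let h(s) be the probability of absorption at position 3 starting from transient state s. Then h(position 3) = 1 and h(position 0) = 0. By first-step analysis:
h(position 1) = 0.4·0 + 0.2·h(position 1) + 0.15·h(position 2) + 0.25·1
h(position 2) = 0.15·0 + 0.3·h(position 1) + 0.3·h(position 2) + 0.25·1
Solving: h(position 1) = 0.4126, h(position 2) = 0.5340.
Starting from position 1, the probability is 0.4126.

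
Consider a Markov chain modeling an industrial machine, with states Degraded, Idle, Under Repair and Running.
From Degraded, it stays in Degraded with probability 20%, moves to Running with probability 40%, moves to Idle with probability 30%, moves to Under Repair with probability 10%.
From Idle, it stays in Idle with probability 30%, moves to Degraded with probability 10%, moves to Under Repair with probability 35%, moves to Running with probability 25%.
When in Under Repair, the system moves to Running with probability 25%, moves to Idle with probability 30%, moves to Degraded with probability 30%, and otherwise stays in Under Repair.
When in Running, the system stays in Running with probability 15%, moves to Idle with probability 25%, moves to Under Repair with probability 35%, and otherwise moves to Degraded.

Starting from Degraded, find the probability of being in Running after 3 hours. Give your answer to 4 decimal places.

Propagate the distribution vector 3 hours from Degraded.
After 0 hours: (1.0000, 0.0000, 0.0000, 0.0000)
After 1 hour: (0.2000, 0.3000, 0.1000, 0.4000)
After 2 hours: (0.2000, 0.2800, 0.2800, 0.2400)
After 3 hours: (0.2120, 0.2880, 0.2440, 0.2560)
P(in Running after 3 hours) = 0.2560

0.2560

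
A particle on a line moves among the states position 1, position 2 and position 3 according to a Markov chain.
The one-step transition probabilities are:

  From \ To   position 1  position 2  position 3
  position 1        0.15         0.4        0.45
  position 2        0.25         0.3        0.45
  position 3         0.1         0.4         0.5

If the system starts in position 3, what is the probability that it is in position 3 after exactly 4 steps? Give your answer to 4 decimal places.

0.4737

Propagate the distribution vector 4 steps from position 3.
After 0 steps: (0.0000, 0.0000, 1.0000)
After 1 step: (0.1000, 0.4000, 0.5000)
After 2 steps: (0.1650, 0.3600, 0.4750)
After 3 steps: (0.1623, 0.3640, 0.4738)
After 4 steps: (0.1627, 0.3636, 0.4737)
P(in position 3 after 4 steps) = 0.4737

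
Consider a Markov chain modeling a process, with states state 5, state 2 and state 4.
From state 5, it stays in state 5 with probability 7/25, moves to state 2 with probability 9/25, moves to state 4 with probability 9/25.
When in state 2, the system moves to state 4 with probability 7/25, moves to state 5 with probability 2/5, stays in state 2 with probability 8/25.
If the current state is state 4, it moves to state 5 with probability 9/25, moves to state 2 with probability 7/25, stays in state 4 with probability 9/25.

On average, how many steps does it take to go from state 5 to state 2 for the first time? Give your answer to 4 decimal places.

Let t(s) be the expected number of steps to first reach state 2 from state s, with t(state 2) = 0. Conditioning on the first step:
t(state 5) = 1 + 0.28·t(state 5) + 0.36·t(state 4)
t(state 4) = 1 + 0.36·t(state 5) + 0.36·t(state 4)
Solving: t(state 5) = 3.0193, t(state 4) = 3.2609.
Expected steps from state 5 to state 2: 3.0193.

3.0193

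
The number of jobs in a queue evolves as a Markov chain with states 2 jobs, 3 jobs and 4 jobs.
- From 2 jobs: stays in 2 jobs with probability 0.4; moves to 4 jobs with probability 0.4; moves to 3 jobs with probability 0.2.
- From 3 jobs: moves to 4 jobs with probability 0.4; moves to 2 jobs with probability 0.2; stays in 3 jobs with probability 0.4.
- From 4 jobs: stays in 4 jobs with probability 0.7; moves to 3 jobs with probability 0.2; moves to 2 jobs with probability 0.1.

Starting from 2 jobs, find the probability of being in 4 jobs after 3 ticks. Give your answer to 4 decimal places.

0.5560

Propagate the distribution vector 3 ticks from 2 jobs.
After 0 ticks: (1.0000, 0.0000, 0.0000)
After 1 tick: (0.4000, 0.2000, 0.4000)
After 2 ticks: (0.2400, 0.2400, 0.5200)
After 3 ticks: (0.1960, 0.2480, 0.5560)
P(in 4 jobs after 3 ticks) = 0.5560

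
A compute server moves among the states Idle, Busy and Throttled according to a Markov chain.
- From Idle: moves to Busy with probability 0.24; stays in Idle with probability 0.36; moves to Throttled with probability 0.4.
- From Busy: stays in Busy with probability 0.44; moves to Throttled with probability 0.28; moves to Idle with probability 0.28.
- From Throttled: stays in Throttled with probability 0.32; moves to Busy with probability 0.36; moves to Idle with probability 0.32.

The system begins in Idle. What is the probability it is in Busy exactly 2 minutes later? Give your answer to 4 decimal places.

Sum over the intermediate state after 1 minute:
P = P(Idle→Idle)·P(Idle→Busy) + P(Idle→Busy)·P(Busy→Busy) + P(Idle→Throttled)·P(Throttled→Busy)
  = 0.36×0.24 + 0.24×0.44 + 0.4×0.36
  = 0.0864 + 0.1056 + 0.1440 = 0.3360

0.3360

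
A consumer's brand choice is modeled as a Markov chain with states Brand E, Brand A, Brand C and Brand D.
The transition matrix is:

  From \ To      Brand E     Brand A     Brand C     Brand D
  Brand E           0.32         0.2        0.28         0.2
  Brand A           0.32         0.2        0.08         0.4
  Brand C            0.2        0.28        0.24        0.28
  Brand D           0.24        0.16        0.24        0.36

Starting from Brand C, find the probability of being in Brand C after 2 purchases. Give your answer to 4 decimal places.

Propagate the distribution vector 2 purchases from Brand C.
After 0 purchases: (0.0000, 0.0000, 1.0000, 0.0000)
After 1 purchase: (0.2000, 0.2800, 0.2400, 0.2800)
After 2 purchases: (0.2688, 0.2080, 0.2032, 0.3200)
P(in Brand C after 2 purchases) = 0.2032

0.2032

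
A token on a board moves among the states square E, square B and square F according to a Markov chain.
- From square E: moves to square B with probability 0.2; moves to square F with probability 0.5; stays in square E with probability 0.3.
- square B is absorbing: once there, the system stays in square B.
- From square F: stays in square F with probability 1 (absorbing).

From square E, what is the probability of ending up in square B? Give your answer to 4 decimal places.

Let h(s) be the probability of absorption at square B starting from transient state s. Then h(square B) = 1 and h(square F) = 0. By first-step analysis:
h(square E) = 0.3·h(square E) + 0.2·1 + 0.5·0
Solving: h(square E) = 0.2857.
Starting from square E, the probability is 0.2857.

0.2857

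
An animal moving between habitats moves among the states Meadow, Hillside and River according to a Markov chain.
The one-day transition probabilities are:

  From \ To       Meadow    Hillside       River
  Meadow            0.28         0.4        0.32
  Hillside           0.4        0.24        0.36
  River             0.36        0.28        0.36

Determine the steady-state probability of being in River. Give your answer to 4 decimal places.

Let the stationary distribution be π with π = πP and π_1 + π_2 + π_3 = 1.
π_1 = 0.28·π_1 + 0.4·π_2 + 0.36·π_3
π_2 = 0.4·π_1 + 0.24·π_2 + 0.28·π_3
Solving with the normalization constraint gives π = (0.3448, 0.3090, 0.3462).
So the stationary probability of River is 0.3462.

0.3462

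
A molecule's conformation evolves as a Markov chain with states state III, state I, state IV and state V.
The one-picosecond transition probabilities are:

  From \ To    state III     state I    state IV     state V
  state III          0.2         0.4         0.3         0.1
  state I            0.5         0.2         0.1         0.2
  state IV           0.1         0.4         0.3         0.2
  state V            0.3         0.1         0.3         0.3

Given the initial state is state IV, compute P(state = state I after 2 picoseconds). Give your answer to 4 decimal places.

0.2600

Propagate the distribution vector 2 picoseconds from state IV.
After 0 picoseconds: (0.0000, 0.0000, 1.0000, 0.0000)
After 1 picosecond: (0.1000, 0.4000, 0.3000, 0.2000)
After 2 picoseconds: (0.3100, 0.2600, 0.2200, 0.2100)
P(in state I after 2 picoseconds) = 0.2600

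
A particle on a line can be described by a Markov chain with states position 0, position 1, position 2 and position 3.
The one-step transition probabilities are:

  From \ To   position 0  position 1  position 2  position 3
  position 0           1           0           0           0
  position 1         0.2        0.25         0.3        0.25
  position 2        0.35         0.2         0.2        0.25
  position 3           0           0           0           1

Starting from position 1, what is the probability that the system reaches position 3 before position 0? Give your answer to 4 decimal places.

0.5093

Let h(s) be the probability of absorption at position 3 starting from transient state s. Then h(position 3) = 1 and h(position 0) = 0. By first-step analysis:
h(position 1) = 0.2·0 + 0.25·h(position 1) + 0.3·h(position 2) + 0.25·1
h(position 2) = 0.35·0 + 0.2·h(position 1) + 0.2·h(position 2) + 0.25·1
Solving: h(position 1) = 0.5093, h(position 2) = 0.4398.
Starting from position 1, the probability is 0.5093.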